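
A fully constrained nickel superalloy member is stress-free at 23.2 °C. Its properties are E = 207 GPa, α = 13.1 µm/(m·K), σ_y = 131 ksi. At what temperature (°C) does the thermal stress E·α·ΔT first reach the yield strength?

σ_y = 131 ksi = 903.2 MPa.
E·α·ΔT = 903.2 MPa ⇒ ΔT = 903.2 / (207.0×10³ × 13.1×10⁻⁶) = 333.1 K.
T = 23.2 + 333.1 = 356.3 °C.

356 °C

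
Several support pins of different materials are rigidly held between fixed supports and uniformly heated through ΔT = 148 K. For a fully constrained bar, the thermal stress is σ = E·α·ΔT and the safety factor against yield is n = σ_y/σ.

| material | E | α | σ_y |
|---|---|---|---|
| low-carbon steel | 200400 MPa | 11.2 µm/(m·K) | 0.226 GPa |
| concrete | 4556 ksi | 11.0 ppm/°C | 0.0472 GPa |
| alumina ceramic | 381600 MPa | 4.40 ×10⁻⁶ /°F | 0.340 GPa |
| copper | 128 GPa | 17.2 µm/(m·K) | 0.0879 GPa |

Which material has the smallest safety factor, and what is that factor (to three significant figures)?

Converting E to GPa, α to ×10⁻⁶/K, σ_y to MPa, then σ and n for each:
  low-carbon steel: E = 200.4, α = 11.2, σ_y = 226.0 → σ = 332 MPa, n = 0.680
  concrete: E = 31.41, α = 11.0, σ_y = 47.20 → σ = 51.1 MPa, n = 0.923
  alumina ceramic: E = 381.6, α = 7.92, σ_y = 340.0 → σ = 447 MPa, n = 0.760
  copper: E = 128.0, α = 17.2, σ_y = 87.90 → σ = 326 MPa, n = 0.270
Smallest n: copper with n = 0.270.

copper, n = 0.270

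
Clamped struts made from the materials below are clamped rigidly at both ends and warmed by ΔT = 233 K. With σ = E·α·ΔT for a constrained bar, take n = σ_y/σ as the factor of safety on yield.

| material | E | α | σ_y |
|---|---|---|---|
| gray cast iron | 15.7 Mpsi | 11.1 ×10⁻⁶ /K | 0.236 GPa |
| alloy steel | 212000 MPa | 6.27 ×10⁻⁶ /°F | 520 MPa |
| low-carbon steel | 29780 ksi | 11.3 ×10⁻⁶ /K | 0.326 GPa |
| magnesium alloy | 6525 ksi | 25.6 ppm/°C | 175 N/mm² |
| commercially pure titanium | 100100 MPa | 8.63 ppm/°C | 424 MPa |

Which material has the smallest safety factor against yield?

In consistent units (E in GPa, α in ×10⁻⁶/K, σ_y in MPa):
  gray cast iron: E = 108.2, α = 11.1, σ_y = 236.0 → σ = 280 MPa, n = 0.843
  alloy steel: E = 212.0, α = 11.3, σ_y = 520.0 → σ = 557 MPa, n = 0.933
  low-carbon steel: E = 205.3, α = 11.3, σ_y = 326.0 → σ = 541 MPa, n = 0.603
  magnesium alloy: E = 44.99, α = 25.6, σ_y = 175.0 → σ = 268 MPa, n = 0.652
  commercially pure titanium: E = 100.1, α = 8.63, σ_y = 424.0 → σ = 201 MPa, n = 2.11
Low-carbon steel has the lowest safety factor, n = 0.603.

low-carbon steel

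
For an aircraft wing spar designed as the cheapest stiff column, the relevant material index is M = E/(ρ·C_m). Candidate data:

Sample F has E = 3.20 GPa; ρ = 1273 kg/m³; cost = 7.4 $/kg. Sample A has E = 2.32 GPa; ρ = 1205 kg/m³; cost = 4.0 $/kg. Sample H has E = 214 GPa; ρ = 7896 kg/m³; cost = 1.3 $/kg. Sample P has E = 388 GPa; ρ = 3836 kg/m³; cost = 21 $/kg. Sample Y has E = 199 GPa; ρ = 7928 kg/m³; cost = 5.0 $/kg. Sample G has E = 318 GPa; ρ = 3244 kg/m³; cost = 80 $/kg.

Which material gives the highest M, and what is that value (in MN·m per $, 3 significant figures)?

Computing M directly (units already consistent):
  sample H: M = 20.8 MN·m per $
  sample Y: M = 5.02 MN·m per $
  sample P: M = 4.82 MN·m per $
  sample G: M = 1.23 MN·m per $
  sample A: M = 0.481 MN·m per $
  sample F: M = 0.340 MN·m per $
Sample H ranks first.

sample H, M = 20.8 MN·m per $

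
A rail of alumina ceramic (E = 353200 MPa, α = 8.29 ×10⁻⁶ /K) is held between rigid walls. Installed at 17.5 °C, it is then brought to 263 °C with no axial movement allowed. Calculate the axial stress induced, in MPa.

E = 353200 MPa = 353.2 GPa.
ΔT = 245.5 K. Constrained thermal stress σ = E·α·ΔT = 353.2×10³ MPa × 8.29×10⁻⁶ × 245.5 = 719 MPa (compressive).

719 MPa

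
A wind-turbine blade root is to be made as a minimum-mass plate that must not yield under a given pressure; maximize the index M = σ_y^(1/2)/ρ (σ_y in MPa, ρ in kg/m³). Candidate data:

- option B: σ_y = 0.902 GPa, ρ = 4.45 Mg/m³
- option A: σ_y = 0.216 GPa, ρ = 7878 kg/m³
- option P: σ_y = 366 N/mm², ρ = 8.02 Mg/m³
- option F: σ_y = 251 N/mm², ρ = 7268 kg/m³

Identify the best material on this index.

Putting every candidate on a common basis:
  option B: σ_y = 902.0 MPa, ρ = 4450 kg/m³
  option A: σ_y = 216.0 MPa, ρ = 7878 kg/m³
  option P: σ_y = 366.0 MPa, ρ = 8020 kg/m³
  option F: σ_y = 251.0 MPa, ρ = 7268 kg/m³
  option B: M = 6.75×10⁻³
  option P: M = 2.39×10⁻³
  option F: M = 2.18×10⁻³
  option A: M = 1.87×10⁻³
Option B has the largest M.

option B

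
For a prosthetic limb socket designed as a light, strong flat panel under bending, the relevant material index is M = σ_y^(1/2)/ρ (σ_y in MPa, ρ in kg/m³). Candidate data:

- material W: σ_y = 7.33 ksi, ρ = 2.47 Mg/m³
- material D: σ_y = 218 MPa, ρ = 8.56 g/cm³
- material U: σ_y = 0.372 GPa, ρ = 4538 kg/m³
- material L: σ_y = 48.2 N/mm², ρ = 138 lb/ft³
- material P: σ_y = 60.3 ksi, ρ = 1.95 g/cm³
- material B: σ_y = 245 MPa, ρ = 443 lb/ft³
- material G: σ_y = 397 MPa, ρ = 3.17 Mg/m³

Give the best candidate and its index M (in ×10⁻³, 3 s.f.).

Putting every candidate on a common basis:
  material W: σ_y = 50.54 MPa, ρ = 2470 kg/m³
  material D: σ_y = 218.0 MPa, ρ = 8560 kg/m³
  material U: σ_y = 372.0 MPa, ρ = 4538 kg/m³
  material L: σ_y = 48.20 MPa, ρ = 2211 kg/m³
  material P: σ_y = 415.8 MPa, ρ = 1950 kg/m³
  material B: σ_y = 245.0 MPa, ρ = 7096 kg/m³
  material G: σ_y = 397.0 MPa, ρ = 3170 kg/m³
  material P: M = 10.5×10⁻³
  material G: M = 6.29×10⁻³
  material U: M = 4.25×10⁻³
  material L: M = 3.14×10⁻³
  material W: M = 2.88×10⁻³
  material B: M = 2.21×10⁻³
  material D: M = 1.72×10⁻³
Material P ranks first.

material P, M = 10.5×10⁻³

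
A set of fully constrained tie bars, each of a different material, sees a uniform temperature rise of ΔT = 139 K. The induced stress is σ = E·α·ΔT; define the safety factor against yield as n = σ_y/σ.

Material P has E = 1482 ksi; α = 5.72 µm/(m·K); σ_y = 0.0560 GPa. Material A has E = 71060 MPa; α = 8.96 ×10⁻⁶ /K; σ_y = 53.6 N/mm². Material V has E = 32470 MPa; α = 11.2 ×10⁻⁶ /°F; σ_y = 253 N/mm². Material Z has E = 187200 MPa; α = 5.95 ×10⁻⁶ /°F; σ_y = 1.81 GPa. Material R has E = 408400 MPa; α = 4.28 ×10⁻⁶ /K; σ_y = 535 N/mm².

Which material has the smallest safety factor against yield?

material A

In consistent units (E in GPa, α in ×10⁻⁶/K, σ_y in MPa):
  material P: E = 10.22, α = 5.72, σ_y = 56.00 → σ = 8.12 MPa, n = 6.89
  material A: E = 71.06, α = 8.96, σ_y = 53.60 → σ = 88.5 MPa, n = 0.606
  material V: E = 32.47, α = 20.2, σ_y = 253.0 → σ = 91.0 MPa, n = 2.78
  material Z: E = 187.2, α = 10.7, σ_y = 1810 → σ = 279 MPa, n = 6.49
  material R: E = 408.4, α = 4.28, σ_y = 535.0 → σ = 243 MPa, n = 2.20
The minimum is material A at n = 0.606.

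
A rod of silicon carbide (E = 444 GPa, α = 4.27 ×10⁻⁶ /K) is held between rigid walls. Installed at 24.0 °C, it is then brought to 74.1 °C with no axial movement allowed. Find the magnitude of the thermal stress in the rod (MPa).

95.0 MPa

ΔT = 50.10 K. Constrained thermal stress σ = E·α·ΔT = 444.0×10³ MPa × 4.27×10⁻⁶ × 50.10 = 95.0 MPa (compressive).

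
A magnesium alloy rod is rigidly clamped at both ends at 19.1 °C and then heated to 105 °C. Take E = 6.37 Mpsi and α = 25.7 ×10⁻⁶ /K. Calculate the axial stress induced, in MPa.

97.0 MPa

E = 6.37 Mpsi = 43.92 GPa.
ΔT = 85.90 K. Constrained thermal stress σ = E·α·ΔT = 43.92×10³ MPa × 25.7×10⁻⁶ × 85.90 = 97.0 MPa (compressive).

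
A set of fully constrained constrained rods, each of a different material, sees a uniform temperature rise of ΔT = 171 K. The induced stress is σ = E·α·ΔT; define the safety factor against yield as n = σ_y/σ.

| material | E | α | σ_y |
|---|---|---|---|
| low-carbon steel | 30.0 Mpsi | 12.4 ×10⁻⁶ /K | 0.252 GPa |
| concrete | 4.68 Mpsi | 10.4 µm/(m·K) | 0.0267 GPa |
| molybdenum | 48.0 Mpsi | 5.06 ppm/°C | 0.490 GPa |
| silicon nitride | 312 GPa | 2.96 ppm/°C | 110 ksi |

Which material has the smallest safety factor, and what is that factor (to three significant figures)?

concrete, n = 0.465

Converting E to GPa, α to ×10⁻⁶/K, σ_y to MPa, then σ and n for each:
  low-carbon steel: E = 206.8, α = 12.4, σ_y = 252.0 → σ = 439 MPa, n = 0.575
  concrete: E = 32.27, α = 10.4, σ_y = 26.70 → σ = 57.4 MPa, n = 0.465
  molybdenum: E = 330.9, α = 5.06, σ_y = 490.0 → σ = 286 MPa, n = 1.71
  silicon nitride: E = 312.0, α = 2.96, σ_y = 758.4 → σ = 158 MPa, n = 4.80
The minimum is concrete at n = 0.465.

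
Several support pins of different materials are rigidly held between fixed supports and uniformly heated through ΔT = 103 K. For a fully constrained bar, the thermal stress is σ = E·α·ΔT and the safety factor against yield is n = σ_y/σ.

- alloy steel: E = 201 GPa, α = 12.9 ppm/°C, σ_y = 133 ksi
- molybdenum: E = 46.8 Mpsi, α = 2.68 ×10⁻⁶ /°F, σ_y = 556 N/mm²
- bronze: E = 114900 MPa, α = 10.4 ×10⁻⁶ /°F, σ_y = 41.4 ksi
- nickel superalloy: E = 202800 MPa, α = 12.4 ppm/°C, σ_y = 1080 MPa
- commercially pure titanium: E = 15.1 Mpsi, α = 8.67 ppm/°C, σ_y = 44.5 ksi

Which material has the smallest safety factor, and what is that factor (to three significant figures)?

bronze, n = 1.29

Converting E to GPa, α to ×10⁻⁶/K, σ_y to MPa, then σ and n for each:
  alloy steel: E = 201.0, α = 12.9, σ_y = 917.0 → σ = 267 MPa, n = 3.43
  molybdenum: E = 322.7, α = 4.82, σ_y = 556.0 → σ = 160 MPa, n = 3.47
  bronze: E = 114.9, α = 18.7, σ_y = 285.4 → σ = 222 MPa, n = 1.29
  nickel superalloy: E = 202.8, α = 12.4, σ_y = 1080 → σ = 259 MPa, n = 4.17
  commercially pure titanium: E = 104.1, α = 8.67, σ_y = 306.8 → σ = 93.0 MPa, n = 3.30
The minimum is bronze at n = 1.29.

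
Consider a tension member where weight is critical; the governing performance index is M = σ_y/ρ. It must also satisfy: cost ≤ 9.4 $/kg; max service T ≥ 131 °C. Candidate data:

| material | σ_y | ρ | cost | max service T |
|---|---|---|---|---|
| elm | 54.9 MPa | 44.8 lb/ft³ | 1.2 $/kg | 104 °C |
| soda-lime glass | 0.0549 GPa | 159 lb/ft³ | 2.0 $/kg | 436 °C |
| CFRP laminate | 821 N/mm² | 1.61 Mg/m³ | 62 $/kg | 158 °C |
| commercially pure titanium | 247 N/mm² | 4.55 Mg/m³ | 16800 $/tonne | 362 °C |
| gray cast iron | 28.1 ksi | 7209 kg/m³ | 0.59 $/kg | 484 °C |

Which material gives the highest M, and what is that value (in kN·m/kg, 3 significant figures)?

gray cast iron, M = 26.9 kN·m/kg

Screen on constraints: cost ≤ 9.4 $/kg; max service T ≥ 131 °C. Survivors: soda-lime glass, gray cast iron.
In SI units:
  soda-lime glass: σ_y = 54.90 MPa, ρ = 2547 kg/m³
  gray cast iron: σ_y = 193.7 MPa, ρ = 7209 kg/m³
  gray cast iron: M = 26.9 kN·m/kg
  soda-lime glass: M = 21.6 kN·m/kg
The maximum is for gray cast iron.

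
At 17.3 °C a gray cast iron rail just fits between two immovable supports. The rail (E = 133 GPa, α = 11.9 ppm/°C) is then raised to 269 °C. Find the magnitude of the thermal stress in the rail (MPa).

398 MPa

ΔT = 251.7 K. Constrained thermal stress σ = E·α·ΔT = 133.0×10³ MPa × 11.9×10⁻⁶ × 251.7 = 398 MPa (compressive).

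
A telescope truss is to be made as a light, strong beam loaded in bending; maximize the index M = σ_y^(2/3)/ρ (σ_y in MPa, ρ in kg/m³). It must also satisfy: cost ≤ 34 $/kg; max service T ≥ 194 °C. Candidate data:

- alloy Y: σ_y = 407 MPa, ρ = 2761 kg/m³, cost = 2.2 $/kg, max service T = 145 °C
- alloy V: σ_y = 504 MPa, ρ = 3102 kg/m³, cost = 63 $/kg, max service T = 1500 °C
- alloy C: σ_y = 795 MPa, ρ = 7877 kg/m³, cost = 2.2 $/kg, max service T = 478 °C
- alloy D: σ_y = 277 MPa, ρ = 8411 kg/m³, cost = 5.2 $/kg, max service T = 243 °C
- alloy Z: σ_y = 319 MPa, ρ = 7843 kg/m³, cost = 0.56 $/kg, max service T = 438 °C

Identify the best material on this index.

Screen on constraints: cost ≤ 34 $/kg; max service T ≥ 194 °C. Survivors: alloy C, alloy D, alloy Z.
Computing M directly (units already consistent):
  alloy C: M = 10.9×10⁻³
  alloy Z: M = 5.95×10⁻³
  alloy D: M = 5.05×10⁻³
Alloy C has the largest M.

alloy C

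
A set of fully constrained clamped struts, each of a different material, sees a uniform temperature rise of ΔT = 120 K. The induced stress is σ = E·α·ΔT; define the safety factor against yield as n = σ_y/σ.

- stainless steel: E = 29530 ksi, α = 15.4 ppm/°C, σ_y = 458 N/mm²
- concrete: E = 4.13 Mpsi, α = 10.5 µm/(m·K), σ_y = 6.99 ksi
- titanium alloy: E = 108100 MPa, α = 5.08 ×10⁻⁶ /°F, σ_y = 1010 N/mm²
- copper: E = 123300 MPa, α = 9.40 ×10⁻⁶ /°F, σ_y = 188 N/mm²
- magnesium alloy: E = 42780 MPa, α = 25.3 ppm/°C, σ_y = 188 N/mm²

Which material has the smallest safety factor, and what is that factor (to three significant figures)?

copper, n = 0.751

With everything in SI (GPa, ×10⁻⁶/K, MPa):
  stainless steel: E = 203.6, α = 15.4, σ_y = 458.0 → σ = 376 MPa, n = 1.22
  concrete: E = 28.48, α = 10.5, σ_y = 48.19 → σ = 35.9 MPa, n = 1.34
  titanium alloy: E = 108.1, α = 9.14, σ_y = 1010 → σ = 119 MPa, n = 8.51
  copper: E = 123.3, α = 16.9, σ_y = 188.0 → σ = 250 MPa, n = 0.751
  magnesium alloy: E = 42.78, α = 25.3, σ_y = 188.0 → σ = 130 MPa, n = 1.45
Smallest n: copper with n = 0.751.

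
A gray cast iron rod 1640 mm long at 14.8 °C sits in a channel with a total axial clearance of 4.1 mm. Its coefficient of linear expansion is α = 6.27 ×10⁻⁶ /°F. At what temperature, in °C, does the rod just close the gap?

236 °C

α = 6.27×10⁻⁶/°F × 9/5 = 11.3×10⁻⁶/K.
α·L₀·ΔT = 4.1 mm ⇒ ΔT = 4.1 / (11.3×10⁻⁶ × 1640.0) = 221.5 K.
T = 14.8 + 221.5 = 236.3 °C.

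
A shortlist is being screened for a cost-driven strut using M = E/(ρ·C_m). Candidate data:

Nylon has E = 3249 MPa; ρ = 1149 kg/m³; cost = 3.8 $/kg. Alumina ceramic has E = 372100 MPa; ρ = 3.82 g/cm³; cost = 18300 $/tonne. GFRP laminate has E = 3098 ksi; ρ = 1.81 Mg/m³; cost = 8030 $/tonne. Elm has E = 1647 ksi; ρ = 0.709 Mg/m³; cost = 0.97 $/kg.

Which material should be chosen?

Normalizing units and computing the index:
  nylon: E = 3.249 GPa, ρ = 1149 kg/m³, cost = 3.800 $/kg
  alumina ceramic: E = 372.1 GPa, ρ = 3820 kg/m³, cost = 18.30 $/kg
  GFRP laminate: E = 21.36 GPa, ρ = 1810 kg/m³, cost = 8.030 $/kg
  elm: E = 11.36 GPa, ρ = 709.0 kg/m³, cost = 0.9700 $/kg
  elm: M = 16.5 MN·m per $
  alumina ceramic: M = 5.32 MN·m per $
  GFRP laminate: M = 1.47 MN·m per $
  nylon: M = 0.744 MN·m per $
Elm has the largest M.

elm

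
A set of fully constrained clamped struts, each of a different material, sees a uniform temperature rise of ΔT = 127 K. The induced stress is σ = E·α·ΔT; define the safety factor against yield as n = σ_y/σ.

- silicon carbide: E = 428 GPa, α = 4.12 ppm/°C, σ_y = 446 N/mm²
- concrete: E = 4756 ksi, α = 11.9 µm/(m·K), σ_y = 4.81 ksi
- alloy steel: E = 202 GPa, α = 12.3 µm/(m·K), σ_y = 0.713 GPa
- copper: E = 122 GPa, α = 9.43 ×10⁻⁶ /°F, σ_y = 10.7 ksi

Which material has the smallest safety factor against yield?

In consistent units (E in GPa, α in ×10⁻⁶/K, σ_y in MPa):
  silicon carbide: E = 428.0, α = 4.12, σ_y = 446.0 → σ = 224 MPa, n = 1.99
  concrete: E = 32.79, α = 11.9, σ_y = 33.16 → σ = 49.6 MPa, n = 0.669
  alloy steel: E = 202.0, α = 12.3, σ_y = 713.0 → σ = 316 MPa, n = 2.26
  copper: E = 122.0, α = 17.0, σ_y = 73.77 → σ = 263 MPa, n = 0.281
Copper has the lowest safety factor, n = 0.281.

copper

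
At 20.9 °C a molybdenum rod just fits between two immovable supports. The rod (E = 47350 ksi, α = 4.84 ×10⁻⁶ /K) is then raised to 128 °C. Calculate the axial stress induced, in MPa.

169 MPa

E = 47350 ksi = 326.5 GPa.
ΔT = 107.1 K. Constrained thermal stress σ = E·α·ΔT = 326.5×10³ MPa × 4.84×10⁻⁶ × 107.1 = 169 MPa (compressive).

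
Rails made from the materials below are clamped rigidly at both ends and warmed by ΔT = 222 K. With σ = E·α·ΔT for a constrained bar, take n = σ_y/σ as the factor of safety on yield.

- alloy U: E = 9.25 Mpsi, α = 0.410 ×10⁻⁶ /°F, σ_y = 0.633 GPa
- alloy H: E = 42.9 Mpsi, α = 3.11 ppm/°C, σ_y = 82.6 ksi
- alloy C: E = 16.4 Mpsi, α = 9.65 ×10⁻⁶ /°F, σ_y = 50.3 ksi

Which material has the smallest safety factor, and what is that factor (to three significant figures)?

Per material, after unit conversion:
  alloy U: E = 63.78, α = 0.738, σ_y = 633.0 → σ = 10.4 MPa, n = 60.6
  alloy H: E = 295.8, α = 3.11, σ_y = 569.5 → σ = 204 MPa, n = 2.79
  alloy C: E = 113.1, α = 17.4, σ_y = 346.8 → σ = 436 MPa, n = 0.795
The minimum is alloy C at n = 0.795.

alloy C, n = 0.795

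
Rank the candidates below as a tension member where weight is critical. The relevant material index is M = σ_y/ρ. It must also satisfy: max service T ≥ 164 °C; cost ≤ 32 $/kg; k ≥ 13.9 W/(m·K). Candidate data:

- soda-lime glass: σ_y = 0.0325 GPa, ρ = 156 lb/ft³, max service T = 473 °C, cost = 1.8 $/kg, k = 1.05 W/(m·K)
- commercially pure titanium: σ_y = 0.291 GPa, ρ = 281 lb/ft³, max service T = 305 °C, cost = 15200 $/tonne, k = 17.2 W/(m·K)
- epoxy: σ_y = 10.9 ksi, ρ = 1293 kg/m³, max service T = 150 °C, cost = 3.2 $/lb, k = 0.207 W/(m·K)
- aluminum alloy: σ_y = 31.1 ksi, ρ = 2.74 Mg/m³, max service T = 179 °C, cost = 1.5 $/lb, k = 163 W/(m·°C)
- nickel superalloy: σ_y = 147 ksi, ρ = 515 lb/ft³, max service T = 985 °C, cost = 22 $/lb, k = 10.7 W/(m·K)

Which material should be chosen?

Screen on constraints: max service T ≥ 164 °C; cost ≤ 32 $/kg; k ≥ 13.9 W/(m·K). Survivors: commercially pure titanium, aluminum alloy.
Convert each candidate to consistent units, then evaluate M:
  commercially pure titanium: σ_y = 291.0 MPa, ρ = 4501 kg/m³
  aluminum alloy: σ_y = 214.4 MPa, ρ = 2740 kg/m³
  aluminum alloy: M = 78.3 kN·m/kg
  commercially pure titanium: M = 64.6 kN·m/kg
Aluminum alloy ranks first.

aluminum alloy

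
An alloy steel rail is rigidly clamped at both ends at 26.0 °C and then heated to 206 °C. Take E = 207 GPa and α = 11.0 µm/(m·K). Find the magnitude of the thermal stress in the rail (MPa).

410 MPa

ΔT = 180.0 K. Constrained thermal stress σ = E·α·ΔT = 207.0×10³ MPa × 11.0×10⁻⁶ × 180.0 = 410 MPa (compressive).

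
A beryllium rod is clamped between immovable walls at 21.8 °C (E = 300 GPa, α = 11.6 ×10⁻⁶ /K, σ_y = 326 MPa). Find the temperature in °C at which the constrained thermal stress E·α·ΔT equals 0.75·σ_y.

92.1 °C

E·α·ΔT = 244.5 MPa ⇒ ΔT = 244.5 / (300.0×10³ × 11.6×10⁻⁶) = 70.26 K.
T = 21.8 + 70.26 = 92.06 °C.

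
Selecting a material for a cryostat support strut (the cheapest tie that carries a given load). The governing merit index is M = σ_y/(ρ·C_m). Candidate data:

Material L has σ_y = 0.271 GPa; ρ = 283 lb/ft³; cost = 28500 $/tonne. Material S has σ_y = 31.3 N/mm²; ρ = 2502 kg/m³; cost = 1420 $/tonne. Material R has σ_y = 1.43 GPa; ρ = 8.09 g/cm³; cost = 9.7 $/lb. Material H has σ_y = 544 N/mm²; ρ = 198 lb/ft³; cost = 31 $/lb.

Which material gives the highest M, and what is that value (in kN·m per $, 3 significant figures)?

Normalizing units and computing the index:
  material L: σ_y = 271.0 MPa, ρ = 4533 kg/m³, cost = 28.50 $/kg
  material S: σ_y = 31.30 MPa, ρ = 2502 kg/m³, cost = 1.420 $/kg
  material R: σ_y = 1430 MPa, ρ = 8090 kg/m³, cost = 21.38 $/kg
  material H: σ_y = 544.0 MPa, ρ = 3172 kg/m³, cost = 68.34 $/kg
  material S: M = 8.81 kN·m per $
  material R: M = 8.27 kN·m per $
  material H: M = 2.51 kN·m per $
  material L: M = 2.10 kN·m per $
The maximum is for material S.

material S, M = 8.81 kN·m per $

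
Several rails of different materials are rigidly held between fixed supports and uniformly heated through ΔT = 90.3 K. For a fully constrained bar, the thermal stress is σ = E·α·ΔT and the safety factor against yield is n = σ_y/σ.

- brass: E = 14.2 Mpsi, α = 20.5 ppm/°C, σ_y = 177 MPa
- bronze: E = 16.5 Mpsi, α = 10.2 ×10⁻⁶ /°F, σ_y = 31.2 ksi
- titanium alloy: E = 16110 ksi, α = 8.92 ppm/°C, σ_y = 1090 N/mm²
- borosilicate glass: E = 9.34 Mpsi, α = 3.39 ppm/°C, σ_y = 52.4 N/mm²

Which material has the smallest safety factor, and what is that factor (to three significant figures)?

In consistent units (E in GPa, α in ×10⁻⁶/K, σ_y in MPa):
  brass: E = 97.91, α = 20.5, σ_y = 177.0 → σ = 181 MPa, n = 0.977
  bronze: E = 113.8, α = 18.4, σ_y = 215.1 → σ = 189 MPa, n = 1.14
  titanium alloy: E = 111.1, α = 8.92, σ_y = 1090 → σ = 89.5 MPa, n = 12.2
  borosilicate glass: E = 64.40, α = 3.39, σ_y = 52.40 → σ = 19.7 MPa, n = 2.66
Smallest n: brass with n = 0.977.

brass, n = 0.977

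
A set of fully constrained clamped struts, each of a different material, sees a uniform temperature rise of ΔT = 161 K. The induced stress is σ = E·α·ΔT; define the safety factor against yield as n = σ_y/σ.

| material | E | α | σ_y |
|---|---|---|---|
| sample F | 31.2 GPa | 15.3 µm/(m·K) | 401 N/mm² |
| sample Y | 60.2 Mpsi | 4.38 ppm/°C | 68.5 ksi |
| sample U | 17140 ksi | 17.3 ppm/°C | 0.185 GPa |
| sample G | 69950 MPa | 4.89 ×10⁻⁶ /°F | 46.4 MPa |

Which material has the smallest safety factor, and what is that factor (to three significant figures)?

With everything in SI (GPa, ×10⁻⁶/K, MPa):
  sample F: E = 31.20, α = 15.3, σ_y = 401.0 → σ = 76.9 MPa, n = 5.22
  sample Y: E = 415.1, α = 4.38, σ_y = 472.3 → σ = 293 MPa, n = 1.61
  sample U: E = 118.2, α = 17.3, σ_y = 185.0 → σ = 329 MPa, n = 0.562
  sample G: E = 69.95, α = 8.80, σ_y = 46.40 → σ = 99.1 MPa, n = 0.468
The minimum is sample G at n = 0.468.

sample G, n = 0.468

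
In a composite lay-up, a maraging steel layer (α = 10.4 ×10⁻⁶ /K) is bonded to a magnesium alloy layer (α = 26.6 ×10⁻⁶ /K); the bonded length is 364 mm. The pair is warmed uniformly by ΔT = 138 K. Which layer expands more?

magnesium alloy

α(maraging steel) = 10.4×10⁻⁶/K vs α(magnesium alloy) = 26.6×10⁻⁶/K.
Higher α expands more for the same ΔT: magnesium alloy.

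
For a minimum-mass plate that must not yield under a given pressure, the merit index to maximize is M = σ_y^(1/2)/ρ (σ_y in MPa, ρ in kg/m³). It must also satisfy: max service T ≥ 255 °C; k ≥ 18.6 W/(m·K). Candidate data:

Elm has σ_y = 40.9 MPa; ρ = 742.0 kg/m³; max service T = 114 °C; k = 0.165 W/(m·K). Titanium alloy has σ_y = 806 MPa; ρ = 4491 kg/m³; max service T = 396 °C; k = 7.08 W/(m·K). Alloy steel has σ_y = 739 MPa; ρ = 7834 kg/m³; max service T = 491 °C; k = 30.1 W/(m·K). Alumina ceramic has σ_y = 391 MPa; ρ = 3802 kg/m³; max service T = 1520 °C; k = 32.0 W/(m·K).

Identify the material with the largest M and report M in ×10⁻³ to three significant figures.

Screen on constraints: max service T ≥ 255 °C; k ≥ 18.6 W/(m·K). Survivors: alloy steel, alumina ceramic.
Computing M directly (units already consistent):
  alumina ceramic: M = 5.20×10⁻³
  alloy steel: M = 3.47×10⁻³
Alumina ceramic ranks first.

alumina ceramic, M = 5.20×10⁻³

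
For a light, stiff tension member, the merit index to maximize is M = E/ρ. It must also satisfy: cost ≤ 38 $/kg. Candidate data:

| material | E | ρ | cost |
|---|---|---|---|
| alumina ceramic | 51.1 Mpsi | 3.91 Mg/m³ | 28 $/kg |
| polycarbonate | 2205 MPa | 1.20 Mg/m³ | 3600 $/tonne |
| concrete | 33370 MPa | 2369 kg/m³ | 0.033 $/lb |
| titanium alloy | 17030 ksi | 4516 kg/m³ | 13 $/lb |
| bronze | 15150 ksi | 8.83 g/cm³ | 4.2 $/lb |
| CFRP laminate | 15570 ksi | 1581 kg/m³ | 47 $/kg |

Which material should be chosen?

alumina ceramic

Screen on constraints: cost ≤ 38 $/kg. Survivors: alumina ceramic, polycarbonate, concrete, titanium alloy, bronze.
In SI units:
  alumina ceramic: E = 352.3 GPa, ρ = 3910 kg/m³
  polycarbonate: E = 2.205 GPa, ρ = 1200 kg/m³
  concrete: E = 33.37 GPa, ρ = 2369 kg/m³
  titanium alloy: E = 117.4 GPa, ρ = 4516 kg/m³
  bronze: E = 104.5 GPa, ρ = 8830 kg/m³
  alumina ceramic: M = 90.1 MN·m/kg
  titanium alloy: M = 26.0 MN·m/kg
  concrete: M = 14.1 MN·m/kg
  bronze: M = 11.8 MN·m/kg
  polycarbonate: M = 1.84 MN·m/kg
Alumina ceramic has the largest M.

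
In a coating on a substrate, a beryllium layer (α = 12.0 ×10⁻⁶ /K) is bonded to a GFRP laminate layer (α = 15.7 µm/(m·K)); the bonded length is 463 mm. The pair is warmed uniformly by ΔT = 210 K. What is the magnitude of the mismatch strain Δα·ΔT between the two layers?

Δα = |12.0 − 15.7|×10⁻⁶/K = 3.70×10⁻⁶/K.
Mismatch strain = Δα·ΔT = 3.70×10⁻⁶ × 210.0 = 7.77×10⁻⁴.

7.77×10⁻⁴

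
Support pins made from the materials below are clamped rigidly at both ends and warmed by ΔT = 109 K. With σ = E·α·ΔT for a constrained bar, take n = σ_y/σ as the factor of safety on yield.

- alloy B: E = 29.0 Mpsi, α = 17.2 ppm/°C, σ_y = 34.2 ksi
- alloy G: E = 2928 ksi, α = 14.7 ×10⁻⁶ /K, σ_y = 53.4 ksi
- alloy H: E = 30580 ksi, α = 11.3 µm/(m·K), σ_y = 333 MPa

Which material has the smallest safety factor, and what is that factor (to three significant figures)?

Per material, after unit conversion:
  alloy B: E = 199.9, α = 17.2, σ_y = 235.8 → σ = 375 MPa, n = 0.629
  alloy G: E = 20.19, α = 14.7, σ_y = 368.2 → σ = 32.3 MPa, n = 11.4
  alloy H: E = 210.8, α = 11.3, σ_y = 333.0 → σ = 260 MPa, n = 1.28
Smallest n: alloy B with n = 0.629.

alloy B, n = 0.629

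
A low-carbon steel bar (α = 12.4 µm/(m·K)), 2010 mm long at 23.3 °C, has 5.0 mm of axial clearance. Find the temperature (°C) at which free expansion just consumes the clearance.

α·L₀·ΔT = 5.0 mm ⇒ ΔT = 5.0 / (12.4×10⁻⁶ × 2010.0) = 200.6 K.
T = 23.3 + 200.6 = 223.9 °C.

224 °C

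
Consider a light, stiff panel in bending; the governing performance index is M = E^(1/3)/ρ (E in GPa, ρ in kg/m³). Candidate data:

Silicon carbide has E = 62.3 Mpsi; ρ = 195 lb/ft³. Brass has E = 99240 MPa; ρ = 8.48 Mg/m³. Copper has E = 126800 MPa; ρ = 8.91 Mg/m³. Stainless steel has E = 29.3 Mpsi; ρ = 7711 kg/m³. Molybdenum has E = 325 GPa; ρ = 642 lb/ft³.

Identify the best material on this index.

In SI units:
  silicon carbide: E = 429.5 GPa, ρ = 3124 kg/m³
  brass: E = 99.24 GPa, ρ = 8480 kg/m³
  copper: E = 126.8 GPa, ρ = 8910 kg/m³
  stainless steel: E = 202.0 GPa, ρ = 7711 kg/m³
  molybdenum: E = 325.0 GPa, ρ = 10280 kg/m³
  silicon carbide: M = 2.42×10⁻³
  stainless steel: M = 0.761×10⁻³
  molybdenum: M = 0.669×10⁻³
  copper: M = 0.564×10⁻³
  brass: M = 0.546×10⁻³
Silicon carbide has the largest M.

silicon carbide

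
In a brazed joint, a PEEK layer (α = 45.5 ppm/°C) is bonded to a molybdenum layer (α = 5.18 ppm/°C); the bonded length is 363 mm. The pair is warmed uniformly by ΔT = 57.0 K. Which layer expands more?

α(PEEK) = 45.5×10⁻⁶/K vs α(molybdenum) = 5.18×10⁻⁶/K.
Higher α expands more for the same ΔT: PEEK.

PEEK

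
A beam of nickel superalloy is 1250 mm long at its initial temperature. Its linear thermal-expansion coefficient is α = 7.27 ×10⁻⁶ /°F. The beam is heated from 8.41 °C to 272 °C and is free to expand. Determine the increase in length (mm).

Convert α: 7.27×10⁻⁶/°F × (9/5) = 13.1×10⁻⁶/K.
ΔT = 272 − 8.41 = 263.6 K.
ΔL = α·L₀·ΔT = 13.1×10⁻⁶ × 1250 mm × 263.6 K = 4.31 mm.

4.31 mm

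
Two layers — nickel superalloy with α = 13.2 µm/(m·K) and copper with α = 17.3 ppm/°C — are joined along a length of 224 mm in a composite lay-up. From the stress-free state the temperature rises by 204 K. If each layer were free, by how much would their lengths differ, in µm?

Δα = |13.2 − 17.3|×10⁻⁶/K = 4.10×10⁻⁶/K.
ΔL_mismatch = Δα·L·ΔT = 4.10×10⁻⁶ × 224.0 mm × 204.0 K = 187 µm.

187 µm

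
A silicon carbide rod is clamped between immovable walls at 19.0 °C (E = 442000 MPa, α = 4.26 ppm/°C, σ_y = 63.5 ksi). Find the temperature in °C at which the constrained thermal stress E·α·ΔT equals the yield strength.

252 °C

E = 442000 MPa = 442.0 GPa.
σ_y = 63.5 ksi = 437.8 MPa.
E·α·ΔT = 437.8 MPa ⇒ ΔT = 437.8 / (442.0×10³ × 4.26×10⁻⁶) = 232.5 K.
T = 19.0 + 232.5 = 251.5 °C.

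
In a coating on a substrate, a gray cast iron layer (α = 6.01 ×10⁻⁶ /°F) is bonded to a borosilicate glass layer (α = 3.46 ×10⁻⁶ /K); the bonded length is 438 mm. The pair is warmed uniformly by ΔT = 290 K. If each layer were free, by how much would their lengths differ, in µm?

gray cast iron: α = 6.01×10⁻⁶/°F × 9/5 = 10.8×10⁻⁶/K.
Δα = |10.8 − 3.46|×10⁻⁶/K = 7.36×10⁻⁶/K.
ΔL_mismatch = Δα·L·ΔT = 7.36×10⁻⁶ × 438.0 mm × 290.0 K = 935 µm.

935 µm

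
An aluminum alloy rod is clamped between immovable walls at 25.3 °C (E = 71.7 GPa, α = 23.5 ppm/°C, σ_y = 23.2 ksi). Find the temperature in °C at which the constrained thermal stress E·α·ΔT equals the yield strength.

σ_y = 23.2 ksi = 160.0 MPa.
E·α·ΔT = 160.0 MPa ⇒ ΔT = 160.0 / (71.70×10³ × 23.5×10⁻⁶) = 94.93 K.
T = 25.3 + 94.93 = 120.2 °C.

120 °C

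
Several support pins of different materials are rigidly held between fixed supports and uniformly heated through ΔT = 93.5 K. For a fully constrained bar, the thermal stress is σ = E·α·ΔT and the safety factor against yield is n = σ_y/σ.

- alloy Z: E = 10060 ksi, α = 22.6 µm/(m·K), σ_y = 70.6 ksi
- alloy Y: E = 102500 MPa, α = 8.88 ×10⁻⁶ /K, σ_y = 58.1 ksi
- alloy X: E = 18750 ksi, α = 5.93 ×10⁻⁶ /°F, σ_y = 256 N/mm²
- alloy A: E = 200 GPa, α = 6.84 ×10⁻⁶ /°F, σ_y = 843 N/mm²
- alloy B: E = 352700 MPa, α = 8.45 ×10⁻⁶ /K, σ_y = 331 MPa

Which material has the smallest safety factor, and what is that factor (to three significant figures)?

With everything in SI (GPa, ×10⁻⁶/K, MPa):
  alloy Z: E = 69.36, α = 22.6, σ_y = 486.8 → σ = 147 MPa, n = 3.32
  alloy Y: E = 102.5, α = 8.88, σ_y = 400.6 → σ = 85.1 MPa, n = 4.71
  alloy X: E = 129.3, α = 10.7, σ_y = 256.0 → σ = 129 MPa, n = 1.98
  alloy A: E = 200.0, α = 12.3, σ_y = 843.0 → σ = 230 MPa, n = 3.66
  alloy B: E = 352.7, α = 8.45, σ_y = 331.0 → σ = 279 MPa, n = 1.19
Smallest n: alloy B with n = 1.19.

alloy B, n = 1.19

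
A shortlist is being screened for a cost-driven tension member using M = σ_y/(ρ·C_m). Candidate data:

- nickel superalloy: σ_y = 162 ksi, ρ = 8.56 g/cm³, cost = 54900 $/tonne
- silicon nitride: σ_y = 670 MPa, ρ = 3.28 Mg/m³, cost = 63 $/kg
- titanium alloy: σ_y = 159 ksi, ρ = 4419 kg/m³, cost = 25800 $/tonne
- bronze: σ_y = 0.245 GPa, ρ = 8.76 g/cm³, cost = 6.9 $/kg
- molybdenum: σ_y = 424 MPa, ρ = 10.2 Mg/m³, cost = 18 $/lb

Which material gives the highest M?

Convert each candidate to consistent units, then evaluate M:
  nickel superalloy: σ_y = 1117 MPa, ρ = 8560 kg/m³, cost = 54.90 $/kg
  silicon nitride: σ_y = 670.0 MPa, ρ = 3280 kg/m³, cost = 63.00 $/kg
  titanium alloy: σ_y = 1096 MPa, ρ = 4419 kg/m³, cost = 25.80 $/kg
  bronze: σ_y = 245.0 MPa, ρ = 8760 kg/m³, cost = 6.900 $/kg
  molybdenum: σ_y = 424.0 MPa, ρ = 10200 kg/m³, cost = 39.68 $/kg
  titanium alloy: M = 9.62 kN·m per $
  bronze: M = 4.05 kN·m per $
  silicon nitride: M = 3.24 kN·m per $
  nickel superalloy: M = 2.38 kN·m per $
  molybdenum: M = 1.05 kN·m per $
The maximum is for titanium alloy.

titanium alloy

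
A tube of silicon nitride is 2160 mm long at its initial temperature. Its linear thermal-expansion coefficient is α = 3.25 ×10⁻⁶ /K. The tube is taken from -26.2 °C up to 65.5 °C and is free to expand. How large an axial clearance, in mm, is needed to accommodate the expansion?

ΔT = 65.5 − (-26.2) = 91.70 K.
ΔL = α·L₀·ΔT = 3.25×10⁻⁶ × 2160 mm × 91.70 K = 0.644 mm.

0.644 mm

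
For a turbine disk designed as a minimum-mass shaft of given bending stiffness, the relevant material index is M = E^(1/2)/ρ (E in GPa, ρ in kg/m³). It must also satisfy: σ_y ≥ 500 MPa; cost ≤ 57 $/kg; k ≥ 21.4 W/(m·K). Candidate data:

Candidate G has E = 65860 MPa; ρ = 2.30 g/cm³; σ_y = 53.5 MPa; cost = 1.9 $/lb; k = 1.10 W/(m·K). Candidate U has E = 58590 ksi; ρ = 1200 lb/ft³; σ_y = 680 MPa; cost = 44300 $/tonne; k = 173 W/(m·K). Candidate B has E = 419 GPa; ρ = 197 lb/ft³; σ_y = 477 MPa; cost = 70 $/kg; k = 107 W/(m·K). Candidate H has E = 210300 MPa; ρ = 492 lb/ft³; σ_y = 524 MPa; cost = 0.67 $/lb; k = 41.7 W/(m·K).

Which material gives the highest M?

Screen on constraints: σ_y ≥ 500 MPa; cost ≤ 57 $/kg; k ≥ 21.4 W/(m·K). Survivors: candidate U, candidate H.
Normalizing units and computing the index:
  candidate U: E = 404.0 GPa, ρ = 19220 kg/m³
  candidate H: E = 210.3 GPa, ρ = 7881 kg/m³
  candidate H: M = 1.84×10⁻³
  candidate U: M = 1.05×10⁻³
Candidate H ranks first.

candidate H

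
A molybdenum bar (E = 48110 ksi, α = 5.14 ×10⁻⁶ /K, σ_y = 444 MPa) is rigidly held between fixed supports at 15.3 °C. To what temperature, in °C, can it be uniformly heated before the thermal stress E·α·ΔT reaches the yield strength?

276 °C

E = 48110 ksi = 331.7 GPa.
E·α·ΔT = 444.0 MPa ⇒ ΔT = 444.0 / (331.7×10³ × 5.14×10⁻⁶) = 260.4 K.
T = 15.3 + 260.4 = 275.7 °C.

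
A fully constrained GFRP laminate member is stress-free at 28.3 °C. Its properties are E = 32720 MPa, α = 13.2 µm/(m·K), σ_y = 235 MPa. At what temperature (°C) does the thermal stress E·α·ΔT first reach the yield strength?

E = 32720 MPa = 32.72 GPa.
E·α·ΔT = 235.0 MPa ⇒ ΔT = 235.0 / (32.72×10³ × 13.2×10⁻⁶) = 544.1 K.
T = 28.3 + 544.1 = 572.4 °C.

572 °C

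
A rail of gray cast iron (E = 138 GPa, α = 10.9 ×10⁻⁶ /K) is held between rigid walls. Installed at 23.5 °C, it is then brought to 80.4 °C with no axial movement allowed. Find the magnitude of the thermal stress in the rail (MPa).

85.6 MPa

ΔT = 56.90 K. Constrained thermal stress σ = E·α·ΔT = 138.0×10³ MPa × 10.9×10⁻⁶ × 56.90 = 85.6 MPa (compressive).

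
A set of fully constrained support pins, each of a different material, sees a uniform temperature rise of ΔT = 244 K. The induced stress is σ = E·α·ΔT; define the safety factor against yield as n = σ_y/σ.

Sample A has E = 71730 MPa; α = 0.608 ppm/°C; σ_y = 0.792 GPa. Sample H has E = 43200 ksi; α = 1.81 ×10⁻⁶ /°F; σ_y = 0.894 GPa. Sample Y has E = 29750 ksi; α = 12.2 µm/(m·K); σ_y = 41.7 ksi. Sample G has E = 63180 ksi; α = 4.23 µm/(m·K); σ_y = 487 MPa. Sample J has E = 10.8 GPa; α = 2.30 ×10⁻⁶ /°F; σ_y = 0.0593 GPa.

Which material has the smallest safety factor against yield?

sample Y

With everything in SI (GPa, ×10⁻⁶/K, MPa):
  sample A: E = 71.73, α = 0.608, σ_y = 792.0 → σ = 10.6 MPa, n = 74.4
  sample H: E = 297.9, α = 3.26, σ_y = 894.0 → σ = 237 MPa, n = 3.78
  sample Y: E = 205.1, α = 12.2, σ_y = 287.5 → σ = 611 MPa, n = 0.471
  sample G: E = 435.6, α = 4.23, σ_y = 487.0 → σ = 450 MPa, n = 1.08
  sample J: E = 10.80, α = 4.14, σ_y = 59.30 → σ = 10.9 MPa, n = 5.44
Smallest n: sample Y with n = 0.471.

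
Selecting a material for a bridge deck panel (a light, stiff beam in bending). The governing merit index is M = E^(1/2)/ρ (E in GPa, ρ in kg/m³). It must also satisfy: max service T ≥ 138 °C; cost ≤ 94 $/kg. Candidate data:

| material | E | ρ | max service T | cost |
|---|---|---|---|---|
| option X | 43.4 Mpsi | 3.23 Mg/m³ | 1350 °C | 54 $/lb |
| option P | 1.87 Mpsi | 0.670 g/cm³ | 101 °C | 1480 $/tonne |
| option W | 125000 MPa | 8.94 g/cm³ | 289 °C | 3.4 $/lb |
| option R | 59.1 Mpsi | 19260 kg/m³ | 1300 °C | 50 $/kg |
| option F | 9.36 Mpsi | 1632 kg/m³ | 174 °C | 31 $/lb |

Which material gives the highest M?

option F

Screen on constraints: max service T ≥ 138 °C; cost ≤ 94 $/kg. Survivors: option W, option R, option F.
Convert each candidate to consistent units, then evaluate M:
  option W: E = 125.0 GPa, ρ = 8940 kg/m³
  option R: E = 407.5 GPa, ρ = 19260 kg/m³
  option F: E = 64.53 GPa, ρ = 1632 kg/m³
  option F: M = 4.92×10⁻³
  option W: M = 1.25×10⁻³
  option R: M = 1.05×10⁻³
Option F has the largest M.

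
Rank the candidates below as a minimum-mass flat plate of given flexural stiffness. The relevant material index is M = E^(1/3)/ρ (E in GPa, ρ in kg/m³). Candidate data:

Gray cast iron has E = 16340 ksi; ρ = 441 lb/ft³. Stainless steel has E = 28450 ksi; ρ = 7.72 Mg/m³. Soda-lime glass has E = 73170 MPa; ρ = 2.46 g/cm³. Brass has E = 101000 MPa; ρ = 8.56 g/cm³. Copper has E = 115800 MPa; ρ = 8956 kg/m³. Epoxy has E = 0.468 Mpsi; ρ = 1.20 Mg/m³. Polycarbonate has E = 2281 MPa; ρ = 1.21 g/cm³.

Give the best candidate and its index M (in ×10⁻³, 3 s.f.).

soda-lime glass, M = 1.70×10⁻³

Normalizing units and computing the index:
  gray cast iron: E = 112.7 GPa, ρ = 7064 kg/m³
  stainless steel: E = 196.2 GPa, ρ = 7720 kg/m³
  soda-lime glass: E = 73.17 GPa, ρ = 2460 kg/m³
  brass: E = 101.0 GPa, ρ = 8560 kg/m³
  copper: E = 115.8 GPa, ρ = 8956 kg/m³
  epoxy: E = 3.227 GPa, ρ = 1200 kg/m³
  polycarbonate: E = 2.281 GPa, ρ = 1210 kg/m³
  soda-lime glass: M = 1.70×10⁻³
  epoxy: M = 1.23×10⁻³
  polycarbonate: M = 1.09×10⁻³
  stainless steel: M = 0.753×10⁻³
  gray cast iron: M = 0.684×10⁻³
  copper: M = 0.544×10⁻³
  brass: M = 0.544×10⁻³
Soda-lime glass ranks first.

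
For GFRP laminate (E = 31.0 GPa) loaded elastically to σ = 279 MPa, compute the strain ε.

ε = σ/E = 279 / 31000 = 9.00×10⁻³.

9.00×10⁻³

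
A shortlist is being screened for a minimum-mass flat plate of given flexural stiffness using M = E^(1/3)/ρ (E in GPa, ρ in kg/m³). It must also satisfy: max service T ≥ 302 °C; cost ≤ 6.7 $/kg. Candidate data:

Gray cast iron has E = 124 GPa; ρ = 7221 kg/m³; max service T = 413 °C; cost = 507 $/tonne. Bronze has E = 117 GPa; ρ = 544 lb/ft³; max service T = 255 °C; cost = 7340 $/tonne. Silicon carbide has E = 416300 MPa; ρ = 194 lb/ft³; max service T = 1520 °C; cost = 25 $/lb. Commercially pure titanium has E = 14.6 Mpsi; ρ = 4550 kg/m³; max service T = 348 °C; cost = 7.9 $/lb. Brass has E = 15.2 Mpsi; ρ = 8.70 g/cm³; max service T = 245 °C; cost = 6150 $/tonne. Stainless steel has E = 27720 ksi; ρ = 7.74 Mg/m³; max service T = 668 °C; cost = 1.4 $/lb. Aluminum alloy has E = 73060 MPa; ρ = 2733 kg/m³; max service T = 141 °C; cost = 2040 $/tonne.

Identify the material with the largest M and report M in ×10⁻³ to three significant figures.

Screen on constraints: max service T ≥ 302 °C; cost ≤ 6.7 $/kg. Survivors: gray cast iron, stainless steel.
Normalizing units and computing the index:
  gray cast iron: E = 124.0 GPa, ρ = 7221 kg/m³
  stainless steel: E = 191.1 GPa, ρ = 7740 kg/m³
  stainless steel: M = 0.744×10⁻³
  gray cast iron: M = 0.691×10⁻³
Highest index: stainless steel.

stainless steel, M = 0.744×10⁻³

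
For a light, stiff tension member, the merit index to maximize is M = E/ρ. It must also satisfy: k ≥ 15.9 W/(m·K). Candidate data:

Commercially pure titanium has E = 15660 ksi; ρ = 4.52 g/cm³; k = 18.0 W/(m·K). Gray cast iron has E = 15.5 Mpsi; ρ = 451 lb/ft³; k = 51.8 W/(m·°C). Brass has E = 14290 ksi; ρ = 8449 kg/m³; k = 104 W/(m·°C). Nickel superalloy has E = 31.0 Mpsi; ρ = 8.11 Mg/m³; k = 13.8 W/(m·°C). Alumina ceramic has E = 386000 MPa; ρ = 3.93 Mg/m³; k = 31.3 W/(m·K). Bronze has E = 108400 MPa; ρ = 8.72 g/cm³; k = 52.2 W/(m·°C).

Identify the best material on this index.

Screen on constraints: k ≥ 15.9 W/(m·K). Survivors: commercially pure titanium, gray cast iron, brass, alumina ceramic, bronze.
Normalizing units and computing the index:
  commercially pure titanium: E = 108.0 GPa, ρ = 4520 kg/m³
  gray cast iron: E = 106.9 GPa, ρ = 7224 kg/m³
  brass: E = 98.53 GPa, ρ = 8449 kg/m³
  alumina ceramic: E = 386.0 GPa, ρ = 3930 kg/m³
  bronze: E = 108.4 GPa, ρ = 8720 kg/m³
  alumina ceramic: M = 98.2 MN·m/kg
  commercially pure titanium: M = 23.9 MN·m/kg
  gray cast iron: M = 14.8 MN·m/kg
  bronze: M = 12.4 MN·m/kg
  brass: M = 11.7 MN·m/kg
The maximum is for alumina ceramic.

alumina ceramic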